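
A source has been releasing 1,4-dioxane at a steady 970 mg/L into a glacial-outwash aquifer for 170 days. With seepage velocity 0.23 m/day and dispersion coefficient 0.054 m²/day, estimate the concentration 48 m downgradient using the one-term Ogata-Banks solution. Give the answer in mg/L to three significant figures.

18.3 mg/L

For a continuous step input, C/C₀ ≈ ½·erfc((x−vt)/(2√(Dt))).
vt = 0.23 × 170 = 39.1 m and 2√(Dt) = 2√(0.054 × 170) = 6.060 m.
Argument (x−vt)/(2√(Dt)) = (48 − 39.1)/6.060 = 1.469; ½·erfc(1.469) = 0.01888.
C = 970 × 0.01888 = 18.3 mg/L.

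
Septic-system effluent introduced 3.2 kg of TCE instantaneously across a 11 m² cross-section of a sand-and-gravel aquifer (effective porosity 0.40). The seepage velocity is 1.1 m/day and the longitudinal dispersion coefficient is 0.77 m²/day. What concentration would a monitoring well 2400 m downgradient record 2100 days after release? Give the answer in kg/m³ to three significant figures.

For an instantaneous plane source, C(x,t) = M/(n_e·A·√(4πDt)) · exp(−(x−vt)²/(4Dt)), with n_e·A the pore (flow) area.
Plume center vt = 1.1 × 2100 = 2310 m, so the well at 2400 m is 90 m downgradient of the peak.
√(4πDt) = 142.5 m, giving peak height M/(n_e·A·√(4πDt)) = 3.2/(0.40 × 11 × 142.5) = 0.005104 kg/m³.
(x−vt)²/(4Dt) = (90)²/(4 × 0.77 × 2100) = 1.252; exp(−1.252) = 0.2859.
C = 0.005104 × 0.2859 = 0.00146 kg/m³.

0.00146 kg/m³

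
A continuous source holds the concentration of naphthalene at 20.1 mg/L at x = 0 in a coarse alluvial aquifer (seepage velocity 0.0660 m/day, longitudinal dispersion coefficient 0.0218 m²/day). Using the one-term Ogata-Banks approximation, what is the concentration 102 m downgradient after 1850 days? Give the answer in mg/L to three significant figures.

For a continuous step input, C/C₀ ≈ ½·erfc((x−vt)/(2√(Dt))).
vt = 0.0660 × 1850 = 122.1 m and 2√(Dt) = 2√(0.0218 × 1850) = 12.70 m.
Argument (x−vt)/(2√(Dt)) = (102 − 122.1)/12.70 = -1.583; ½·erfc(-1.583) = 0.9874.
C = 20.1 × 0.9874 = 19.8 mg/L.

19.8 mg/L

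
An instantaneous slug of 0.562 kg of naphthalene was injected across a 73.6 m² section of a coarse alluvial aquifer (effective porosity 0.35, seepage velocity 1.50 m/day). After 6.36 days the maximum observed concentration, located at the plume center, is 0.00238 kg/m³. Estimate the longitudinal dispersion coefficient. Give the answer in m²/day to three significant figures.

1.05 m²/day

At the plume center C_max = M/(n_e·A·√(4πDt)), so D = M²/(4πt·(n_e·A·C_max)²).
n_e·A·C_max = 0.35 × 73.6 × 0.00238 = 0.06131 kg/m.
D = 0.562²/(4π × 6.36 × 0.06131²) = 1.05 m²/day.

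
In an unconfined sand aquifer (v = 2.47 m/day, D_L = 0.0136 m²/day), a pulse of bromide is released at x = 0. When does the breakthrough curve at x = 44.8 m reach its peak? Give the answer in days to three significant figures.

For the 1D instantaneous-source solution, setting ∂C/∂t = 0 at fixed x gives v²t² + 2Dt − x² = 0, so t = (√(D² + v²x²) − D)/v².
√(D² + v²x²) = √(0.0136² + 2.47² × 44.8²) = 110.7; v² = 6.1009.
t = (110.7 − 0.0136)/6.1009 = 18.1 days (vs. the pure-advection estimate x/v = 18.1 d).

18.1 days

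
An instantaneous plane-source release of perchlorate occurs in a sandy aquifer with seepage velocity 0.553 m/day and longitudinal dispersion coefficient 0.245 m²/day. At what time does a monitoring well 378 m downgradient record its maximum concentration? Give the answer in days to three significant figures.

For the 1D instantaneous-source solution, setting ∂C/∂t = 0 at fixed x gives v²t² + 2Dt − x² = 0, so t = (√(D² + v²x²) − D)/v².
√(D² + v²x²) = √(0.245² + 0.553² × 378²) = 209.0; v² = 0.305809.
t = (209.0 − 0.245)/0.305809 = 683 days (vs. the pure-advection estimate x/v = 684 d).

683 days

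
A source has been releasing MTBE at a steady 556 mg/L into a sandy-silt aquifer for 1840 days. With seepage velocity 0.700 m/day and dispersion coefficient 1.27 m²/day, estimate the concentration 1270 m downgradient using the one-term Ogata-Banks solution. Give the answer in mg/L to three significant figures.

For a continuous step input, C/C₀ ≈ ½·erfc((x−vt)/(2√(Dt))).
vt = 0.700 × 1840 = 1288 m and 2√(Dt) = 2√(1.27 × 1840) = 96.68 m.
Argument (x−vt)/(2√(Dt)) = (1270 − 1288)/96.68 = -0.1862; ½·erfc(-0.1862) = 0.6039.
C = 556 × 0.6039 = 336 mg/L.

336 mg/L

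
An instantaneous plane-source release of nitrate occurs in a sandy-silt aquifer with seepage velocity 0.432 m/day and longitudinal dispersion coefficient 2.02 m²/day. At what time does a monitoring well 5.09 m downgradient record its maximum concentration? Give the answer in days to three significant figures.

For the 1D instantaneous-source solution, setting ∂C/∂t = 0 at fixed x gives v²t² + 2Dt − x² = 0, so t = (√(D² + v²x²) − D)/v².
√(D² + v²x²) = √(2.02² + 0.432² × 5.09²) = 2.986; v² = 0.186624.
t = (2.986 − 2.02)/0.186624 = 5.18 days (vs. the pure-advection estimate x/v = 11.8 d).

5.18 days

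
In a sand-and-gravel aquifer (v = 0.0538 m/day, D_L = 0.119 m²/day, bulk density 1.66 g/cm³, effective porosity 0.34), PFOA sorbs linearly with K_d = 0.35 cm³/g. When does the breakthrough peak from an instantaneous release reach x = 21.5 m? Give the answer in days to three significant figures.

Retardation factor R = 1 + ρ_b·K_d/n = 1 + 1.66 × 0.35/0.34 = 2.709.
Sorption retards both mechanisms: v_R = v/R = 0.01986 m/day, D_R = D/R = 0.04393 m²/day.
Peak time from v_R²t² + 2D_R t − x² = 0: t = (√(D_R² + v_R²x²) − D_R)/v_R².
√(D_R² + v_R²x²) = √(0.04393² + 0.01986² × 21.5²) = 0.4292; v_R² = 0.0003944.
t = (0.4292 − 0.04393)/0.0003944 = 977 days.

977 days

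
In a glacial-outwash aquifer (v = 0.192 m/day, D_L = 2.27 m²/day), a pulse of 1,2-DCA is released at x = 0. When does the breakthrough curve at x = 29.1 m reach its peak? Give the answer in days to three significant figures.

For the 1D instantaneous-source solution, setting ∂C/∂t = 0 at fixed x gives v²t² + 2Dt − x² = 0, so t = (√(D² + v²x²) − D)/v².
√(D² + v²x²) = √(2.27² + 0.192² × 29.1²) = 6.031; v² = 0.036864.
t = (6.031 − 2.27)/0.036864 = 102 days (vs. the pure-advection estimate x/v = 152 d).

102 days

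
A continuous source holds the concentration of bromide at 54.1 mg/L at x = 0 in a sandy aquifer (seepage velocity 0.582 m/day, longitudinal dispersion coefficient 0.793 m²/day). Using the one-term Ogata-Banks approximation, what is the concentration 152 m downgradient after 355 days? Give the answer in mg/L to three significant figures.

53.5 mg/L

For a continuous step input, C/C₀ ≈ ½·erfc((x−vt)/(2√(Dt))).
vt = 0.582 × 355 = 206.61 m and 2√(Dt) = 2√(0.793 × 355) = 33.56 m.
Argument (x−vt)/(2√(Dt)) = (152 − 206.61)/33.56 = -1.627; ½·erfc(-1.627) = 0.9893.
C = 54.1 × 0.9893 = 53.5 mg/L.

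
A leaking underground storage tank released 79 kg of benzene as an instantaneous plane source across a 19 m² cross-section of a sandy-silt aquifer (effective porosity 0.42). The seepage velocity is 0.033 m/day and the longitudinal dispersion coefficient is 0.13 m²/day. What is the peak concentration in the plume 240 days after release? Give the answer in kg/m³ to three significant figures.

The peak of an instantaneous 1D plume sits at x = vt; there the Gaussian factor is 1 and C_max = M/(n_e·A·√(4πDt)), where n_e·A is the pore area the mass is dissolved in.
√(4πDt) = √(4π × 0.13 × 240) = 19.80 m, so C_max = 79/(0.42 × 19 × 19.80) = 0.500 kg/m³.

0.500 kg/m³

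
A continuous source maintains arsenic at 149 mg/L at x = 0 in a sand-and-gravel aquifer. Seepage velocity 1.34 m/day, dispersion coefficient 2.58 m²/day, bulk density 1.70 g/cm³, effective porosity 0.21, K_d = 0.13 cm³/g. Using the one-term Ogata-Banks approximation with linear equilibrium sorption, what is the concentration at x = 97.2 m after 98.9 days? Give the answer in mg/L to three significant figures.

2.87 mg/L

Retardation factor R = 1 + ρ_b·K_d/n = 1 + 1.70 × 0.13/0.21 = 2.052.
Sorption retards both mechanisms: v_R = v/R = 0.6530 m/day, D_R = D/R = 1.257 m²/day.
v_R·t = 0.6530 × 98.9 = 64.5817 m; 2√(D_R t) = 22.30 m; argument = (97.2 − 64.5817)/22.30 = 1.463.
C = C₀ × ½·erfc(1.463) = 149 × 0.01927 = 2.87 mg/L.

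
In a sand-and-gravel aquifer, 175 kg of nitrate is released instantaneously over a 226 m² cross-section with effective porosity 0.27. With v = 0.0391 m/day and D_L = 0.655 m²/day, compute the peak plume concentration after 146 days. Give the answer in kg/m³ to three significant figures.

0.0827 kg/m³

The peak of an instantaneous 1D plume sits at x = vt; there the Gaussian factor is 1 and C_max = M/(n_e·A·√(4πDt)), where n_e·A is the pore area the mass is dissolved in.
√(4πDt) = √(4π × 0.655 × 146) = 34.67 m, so C_max = 175/(0.27 × 226 × 34.67) = 0.0827 kg/m³.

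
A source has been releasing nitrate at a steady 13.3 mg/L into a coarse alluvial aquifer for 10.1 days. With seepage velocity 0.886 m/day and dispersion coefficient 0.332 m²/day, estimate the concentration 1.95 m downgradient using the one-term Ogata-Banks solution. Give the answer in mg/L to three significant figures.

For a continuous step input, C/C₀ ≈ ½·erfc((x−vt)/(2√(Dt))).
vt = 0.886 × 10.1 = 8.9486 m and 2√(Dt) = 2√(0.332 × 10.1) = 3.662 m.
Argument (x−vt)/(2√(Dt)) = (1.95 − 8.9486)/3.662 = -1.911; ½·erfc(-1.911) = 0.9966.
C = 13.3 × 0.9966 = 13.3 mg/L.

13.3 mg/L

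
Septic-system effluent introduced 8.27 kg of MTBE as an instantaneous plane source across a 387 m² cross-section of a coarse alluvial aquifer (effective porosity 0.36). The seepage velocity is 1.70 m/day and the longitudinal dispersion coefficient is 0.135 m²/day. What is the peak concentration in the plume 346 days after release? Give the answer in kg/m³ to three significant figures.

The peak of an instantaneous 1D plume sits at x = vt; there the Gaussian factor is 1 and C_max = M/(n_e·A·√(4πDt)), where n_e·A is the pore area the mass is dissolved in.
√(4πDt) = √(4π × 0.135 × 346) = 24.23 m, so C_max = 8.27/(0.36 × 387 × 24.23) = 0.00245 kg/m³.

0.00245 kg/m³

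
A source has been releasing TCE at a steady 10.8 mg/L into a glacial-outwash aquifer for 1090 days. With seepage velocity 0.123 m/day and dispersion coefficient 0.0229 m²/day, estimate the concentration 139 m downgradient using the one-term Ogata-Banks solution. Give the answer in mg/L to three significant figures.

2.62 mg/L

For a continuous step input, C/C₀ ≈ ½·erfc((x−vt)/(2√(Dt))).
vt = 0.123 × 1090 = 134.07 m and 2√(Dt) = 2√(0.0229 × 1090) = 9.992 m.
Argument (x−vt)/(2√(Dt)) = (139 − 134.07)/9.992 = 0.4934; ½·erfc(0.4934) = 0.2427.
C = 10.8 × 0.2427 = 2.62 mg/L.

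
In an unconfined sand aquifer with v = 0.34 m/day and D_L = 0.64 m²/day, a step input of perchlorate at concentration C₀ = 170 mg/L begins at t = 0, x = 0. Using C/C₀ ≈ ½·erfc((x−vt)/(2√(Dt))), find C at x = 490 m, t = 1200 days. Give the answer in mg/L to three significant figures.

3.10 mg/L

For a continuous step input, C/C₀ ≈ ½·erfc((x−vt)/(2√(Dt))).
vt = 0.34 × 1200 = 408 m and 2√(Dt) = 2√(0.64 × 1200) = 55.43 m.
Argument (x−vt)/(2√(Dt)) = (490 − 408)/55.43 = 1.479; ½·erfc(1.479) = 0.01824.
C = 170 × 0.01824 = 3.10 mg/L.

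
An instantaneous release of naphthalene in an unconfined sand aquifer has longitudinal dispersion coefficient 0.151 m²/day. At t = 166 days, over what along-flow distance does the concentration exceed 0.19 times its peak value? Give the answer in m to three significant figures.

The plume is Gaussian with σ = √(2Dt) = √(2 × 0.151 × 166) = 7.080 m.
C/C_peak = exp(−Δx²/(2σ²)) = 0.19 ⇒ Δx = σ·√(−2 ln 0.19) = 7.080 × 1.822 = 12.90 m.
Width = 2Δx = 25.8 m.

25.8 m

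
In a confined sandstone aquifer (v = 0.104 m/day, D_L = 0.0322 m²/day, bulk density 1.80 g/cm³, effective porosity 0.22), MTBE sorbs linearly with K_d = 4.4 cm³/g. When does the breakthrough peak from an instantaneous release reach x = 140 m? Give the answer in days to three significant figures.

Retardation factor R = 1 + ρ_b·K_d/n = 1 + 1.80 × 4.4/0.22 = 37.00.
Sorption retards both mechanisms: v_R = v/R = 0.002811 m/day, D_R = D/R = 0.0008703 m²/day.
Peak time from v_R²t² + 2D_R t − x² = 0: t = (√(D_R² + v_R²x²) − D_R)/v_R².
√(D_R² + v_R²x²) = √(0.0008703² + 0.002811² × 140²) = 0.3935; v_R² = 7.902e-06.
t = (0.3935 − 0.0008703)/7.902e-06 = 49700 days.

49700 days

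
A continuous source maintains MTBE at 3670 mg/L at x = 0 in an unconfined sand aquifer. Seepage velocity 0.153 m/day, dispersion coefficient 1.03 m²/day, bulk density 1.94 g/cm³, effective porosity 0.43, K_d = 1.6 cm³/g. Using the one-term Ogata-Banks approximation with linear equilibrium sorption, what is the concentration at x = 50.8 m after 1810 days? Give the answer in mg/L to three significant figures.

774 mg/L

Retardation factor R = 1 + ρ_b·K_d/n = 1 + 1.94 × 1.6/0.43 = 8.219.
Sorption retards both mechanisms: v_R = v/R = 0.01862 m/day, D_R = D/R = 0.1253 m²/day.
v_R·t = 0.01862 × 1810 = 33.7022 m; 2√(D_R t) = 30.12 m; argument = (50.8 − 33.7022)/30.12 = 0.5677.
C = C₀ × ½·erfc(0.5677) = 3670 × 0.2110 = 774 mg/L.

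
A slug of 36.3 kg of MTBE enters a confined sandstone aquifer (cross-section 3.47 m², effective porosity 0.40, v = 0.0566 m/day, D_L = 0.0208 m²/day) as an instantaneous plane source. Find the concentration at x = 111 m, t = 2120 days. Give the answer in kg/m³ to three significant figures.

0.702 kg/m³

For an instantaneous plane source, C(x,t) = M/(n_e·A·√(4πDt)) · exp(−(x−vt)²/(4Dt)), with n_e·A the pore (flow) area.
Plume center vt = 0.0566 × 2120 = 119.992 m, so the well at 111 m is 8.992 m upgradient of the peak.
√(4πDt) = 23.54 m, giving peak height M/(n_e·A·√(4πDt)) = 36.3/(0.40 × 3.47 × 23.54) = 1.111 kg/m³.
(x−vt)²/(4Dt) = (-8.992)²/(4 × 0.0208 × 2120) = 0.4584; exp(−0.4584) = 0.6323.
C = 1.111 × 0.6323 = 0.702 kg/m³.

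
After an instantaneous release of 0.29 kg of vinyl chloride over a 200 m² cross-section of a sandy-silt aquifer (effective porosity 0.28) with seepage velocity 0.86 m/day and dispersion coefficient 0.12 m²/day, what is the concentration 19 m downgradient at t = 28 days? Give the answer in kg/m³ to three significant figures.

For an instantaneous plane source, C(x,t) = M/(n_e·A·√(4πDt)) · exp(−(x−vt)²/(4Dt)), with n_e·A the pore (flow) area.
Plume center vt = 0.86 × 28 = 24.08 m, so the well at 19 m is 5.08 m upgradient of the peak.
√(4πDt) = 6.498 m, giving peak height M/(n_e·A·√(4πDt)) = 0.29/(0.28 × 200 × 6.498) = 0.0007969 kg/m³.
(x−vt)²/(4Dt) = (-5.08)²/(4 × 0.12 × 28) = 1.920; exp(−1.920) = 0.1466.
C = 0.0007969 × 0.1466 = 0.000117 kg/m³.

0.000117 kg/m³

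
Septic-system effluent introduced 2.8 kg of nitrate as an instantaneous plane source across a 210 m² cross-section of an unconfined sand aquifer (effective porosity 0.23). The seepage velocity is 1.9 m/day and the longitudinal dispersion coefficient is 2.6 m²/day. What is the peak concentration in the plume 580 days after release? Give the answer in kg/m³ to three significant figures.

0.000421 kg/m³

The peak of an instantaneous 1D plume sits at x = vt; there the Gaussian factor is 1 and C_max = M/(n_e·A·√(4πDt)), where n_e·A is the pore area the mass is dissolved in.
√(4πDt) = √(4π × 2.6 × 580) = 137.7 m, so C_max = 2.8/(0.23 × 210 × 137.7) = 0.000421 kg/m³.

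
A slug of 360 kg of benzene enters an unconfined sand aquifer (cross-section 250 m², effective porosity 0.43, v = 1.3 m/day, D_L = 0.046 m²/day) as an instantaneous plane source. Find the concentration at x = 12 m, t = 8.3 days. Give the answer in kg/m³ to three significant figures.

For an instantaneous plane source, C(x,t) = M/(n_e·A·√(4πDt)) · exp(−(x−vt)²/(4Dt)), with n_e·A the pore (flow) area.
Plume center vt = 1.3 × 8.3 = 10.79 m, so the well at 12 m is 1.21 m downgradient of the peak.
√(4πDt) = 2.190 m, giving peak height M/(n_e·A·√(4πDt)) = 360/(0.43 × 250 × 2.190) = 1.529 kg/m³.
(x−vt)²/(4Dt) = (1.21)²/(4 × 0.046 × 8.3) = 0.9587; exp(−0.9587) = 0.3834.
C = 1.529 × 0.3834 = 0.586 kg/m³.

0.586 kg/m³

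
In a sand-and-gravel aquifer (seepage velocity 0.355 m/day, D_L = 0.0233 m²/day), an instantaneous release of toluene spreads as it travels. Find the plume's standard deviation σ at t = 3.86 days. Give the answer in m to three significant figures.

0.424 m

Dispersive spreading gives a Gaussian with σ² = 2Dt; advection only shifts the center.
σ = √(2 × 0.0233 × 3.86) = 0.424 m.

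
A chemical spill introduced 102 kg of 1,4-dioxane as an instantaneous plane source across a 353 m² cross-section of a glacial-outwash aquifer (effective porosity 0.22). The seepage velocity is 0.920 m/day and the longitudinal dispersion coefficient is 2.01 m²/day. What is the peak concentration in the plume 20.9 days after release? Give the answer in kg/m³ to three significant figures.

0.0572 kg/m³

The peak of an instantaneous 1D plume sits at x = vt; there the Gaussian factor is 1 and C_max = M/(n_e·A·√(4πDt)), where n_e·A is the pore area the mass is dissolved in.
√(4πDt) = √(4π × 2.01 × 20.9) = 22.98 m, so C_max = 102/(0.22 × 353 × 22.98) = 0.0572 kg/m³.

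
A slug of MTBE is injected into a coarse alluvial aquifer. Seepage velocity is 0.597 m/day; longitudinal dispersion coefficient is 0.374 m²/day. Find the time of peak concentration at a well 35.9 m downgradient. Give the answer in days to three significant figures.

For the 1D instantaneous-source solution, setting ∂C/∂t = 0 at fixed x gives v²t² + 2Dt − x² = 0, so t = (√(D² + v²x²) − D)/v².
√(D² + v²x²) = √(0.374² + 0.597² × 35.9²) = 21.44; v² = 0.356409.
t = (21.44 − 0.374)/0.356409 = 59.1 days (vs. the pure-advection estimate x/v = 60.1 d).

59.1 days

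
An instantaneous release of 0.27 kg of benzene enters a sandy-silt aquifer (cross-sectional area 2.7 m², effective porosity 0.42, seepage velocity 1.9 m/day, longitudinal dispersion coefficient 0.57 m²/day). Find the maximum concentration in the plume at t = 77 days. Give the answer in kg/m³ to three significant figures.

The peak of an instantaneous 1D plume sits at x = vt; there the Gaussian factor is 1 and C_max = M/(n_e·A·√(4πDt)), where n_e·A is the pore area the mass is dissolved in.
√(4πDt) = √(4π × 0.57 × 77) = 23.48 m, so C_max = 0.27/(0.42 × 2.7 × 23.48) = 0.0101 kg/m³.

0.0101 kg/m³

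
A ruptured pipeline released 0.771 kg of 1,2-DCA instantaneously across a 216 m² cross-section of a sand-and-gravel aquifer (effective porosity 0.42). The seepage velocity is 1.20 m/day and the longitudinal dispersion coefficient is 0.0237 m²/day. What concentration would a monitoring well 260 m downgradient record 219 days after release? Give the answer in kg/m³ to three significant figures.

For an instantaneous plane source, C(x,t) = M/(n_e·A·√(4πDt)) · exp(−(x−vt)²/(4Dt)), with n_e·A the pore (flow) area.
Plume center vt = 1.20 × 219 = 262.8 m, so the well at 260 m is 2.8 m upgradient of the peak.
√(4πDt) = 8.076 m, giving peak height M/(n_e·A·√(4πDt)) = 0.771/(0.42 × 216 × 8.076) = 0.001052 kg/m³.
(x−vt)²/(4Dt) = (-2.8)²/(4 × 0.0237 × 219) = 0.3776; exp(−0.3776) = 0.6855.
C = 0.001052 × 0.6855 = 0.000721 kg/m³.

0.000721 kg/m³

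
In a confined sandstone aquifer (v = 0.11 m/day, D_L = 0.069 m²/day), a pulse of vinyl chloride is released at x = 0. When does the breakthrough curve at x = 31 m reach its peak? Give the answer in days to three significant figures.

For the 1D instantaneous-source solution, setting ∂C/∂t = 0 at fixed x gives v²t² + 2Dt − x² = 0, so t = (√(D² + v²x²) − D)/v².
√(D² + v²x²) = √(0.069² + 0.11² × 31²) = 3.411; v² = 0.0121.
t = (3.411 − 0.069)/0.0121 = 276 days (vs. the pure-advection estimate x/v = 282 d).

276 days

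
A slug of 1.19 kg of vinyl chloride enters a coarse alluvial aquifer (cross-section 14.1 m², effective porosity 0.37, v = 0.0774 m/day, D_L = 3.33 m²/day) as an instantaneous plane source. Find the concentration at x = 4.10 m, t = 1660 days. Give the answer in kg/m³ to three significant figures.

For an instantaneous plane source, C(x,t) = M/(n_e·A·√(4πDt)) · exp(−(x−vt)²/(4Dt)), with n_e·A the pore (flow) area.
Plume center vt = 0.0774 × 1660 = 128.484 m, so the well at 4.10 m is 124.384 m upgradient of the peak.
√(4πDt) = 263.6 m, giving peak height M/(n_e·A·√(4πDt)) = 1.19/(0.37 × 14.1 × 263.6) = 0.0008653 kg/m³.
(x−vt)²/(4Dt) = (-124.384)²/(4 × 3.33 × 1660) = 0.6997; exp(−0.6997) = 0.4967.
C = 0.0008653 × 0.4967 = 0.000430 kg/m³.

0.000430 kg/m³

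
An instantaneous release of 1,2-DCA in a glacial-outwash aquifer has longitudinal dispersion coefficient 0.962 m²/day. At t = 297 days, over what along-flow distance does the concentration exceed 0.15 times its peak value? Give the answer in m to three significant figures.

93.1 m

The plume is Gaussian with σ = √(2Dt) = √(2 × 0.962 × 297) = 23.90 m.
C/C_peak = exp(−Δx²/(2σ²)) = 0.15 ⇒ Δx = σ·√(−2 ln 0.15) = 23.90 × 1.948 = 46.56 m.
Width = 2Δx = 93.1 m.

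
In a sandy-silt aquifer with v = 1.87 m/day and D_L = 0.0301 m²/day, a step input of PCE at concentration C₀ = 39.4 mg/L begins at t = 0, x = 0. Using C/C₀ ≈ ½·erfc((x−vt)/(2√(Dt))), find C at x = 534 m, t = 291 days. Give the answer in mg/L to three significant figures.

For a continuous step input, C/C₀ ≈ ½·erfc((x−vt)/(2√(Dt))).
vt = 1.87 × 291 = 544.17 m and 2√(Dt) = 2√(0.0301 × 291) = 5.919 m.
Argument (x−vt)/(2√(Dt)) = (534 − 544.17)/5.919 = -1.718; ½·erfc(-1.718) = 0.9924.
C = 39.4 × 0.9924 = 39.1 mg/L.

39.1 mg/L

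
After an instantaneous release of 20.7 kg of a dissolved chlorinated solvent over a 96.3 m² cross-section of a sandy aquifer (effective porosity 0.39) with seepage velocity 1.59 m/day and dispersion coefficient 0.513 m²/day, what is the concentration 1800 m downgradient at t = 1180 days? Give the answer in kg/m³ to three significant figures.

For an instantaneous plane source, C(x,t) = M/(n_e·A·√(4πDt)) · exp(−(x−vt)²/(4Dt)), with n_e·A the pore (flow) area.
Plume center vt = 1.59 × 1180 = 1876.2 m, so the well at 1800 m is 76.2 m upgradient of the peak.
√(4πDt) = 87.22 m, giving peak height M/(n_e·A·√(4πDt)) = 20.7/(0.39 × 96.3 × 87.22) = 0.006319 kg/m³.
(x−vt)²/(4Dt) = (-76.2)²/(4 × 0.513 × 1180) = 2.398; exp(−2.398) = 0.09090.
C = 0.006319 × 0.09090 = 0.000574 kg/m³.

0.000574 kg/m³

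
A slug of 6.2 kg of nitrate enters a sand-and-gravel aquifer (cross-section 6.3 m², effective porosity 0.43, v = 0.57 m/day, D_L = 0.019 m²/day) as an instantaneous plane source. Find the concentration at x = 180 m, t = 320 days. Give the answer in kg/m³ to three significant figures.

For an instantaneous plane source, C(x,t) = M/(n_e·A·√(4πDt)) · exp(−(x−vt)²/(4Dt)), with n_e·A the pore (flow) area.
Plume center vt = 0.57 × 320 = 182.4 m, so the well at 180 m is 2.4 m upgradient of the peak.
√(4πDt) = 8.741 m, giving peak height M/(n_e·A·√(4πDt)) = 6.2/(0.43 × 6.3 × 8.741) = 0.2618 kg/m³.
(x−vt)²/(4Dt) = (-2.4)²/(4 × 0.019 × 320) = 0.2368; exp(−0.2368) = 0.7891.
C = 0.2618 × 0.7891 = 0.207 kg/m³.

0.207 kg/m³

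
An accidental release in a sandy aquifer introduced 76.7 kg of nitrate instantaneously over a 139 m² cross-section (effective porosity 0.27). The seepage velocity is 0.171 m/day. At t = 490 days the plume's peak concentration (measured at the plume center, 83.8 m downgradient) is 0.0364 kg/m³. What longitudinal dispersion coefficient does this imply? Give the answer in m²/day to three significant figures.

At the plume center C_max = M/(n_e·A·√(4πDt)), so D = M²/(4πt·(n_e·A·C_max)²).
n_e·A·C_max = 0.27 × 139 × 0.0364 = 1.366 kg/m.
D = 76.7²/(4π × 490 × 1.366²) = 0.512 m²/day.

0.512 m²/day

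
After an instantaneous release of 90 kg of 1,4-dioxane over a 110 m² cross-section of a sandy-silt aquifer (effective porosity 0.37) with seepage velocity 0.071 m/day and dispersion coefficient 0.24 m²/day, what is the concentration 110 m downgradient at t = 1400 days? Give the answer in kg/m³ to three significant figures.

For an instantaneous plane source, C(x,t) = M/(n_e·A·√(4πDt)) · exp(−(x−vt)²/(4Dt)), with n_e·A the pore (flow) area.
Plume center vt = 0.071 × 1400 = 99.4 m, so the well at 110 m is 10.6 m downgradient of the peak.
√(4πDt) = 64.98 m, giving peak height M/(n_e·A·√(4πDt)) = 90/(0.37 × 110 × 64.98) = 0.03403 kg/m³.
(x−vt)²/(4Dt) = (10.6)²/(4 × 0.24 × 1400) = 0.08360; exp(−0.08360) = 0.9198.
C = 0.03403 × 0.9198 = 0.0313 kg/m³.

0.0313 kg/m³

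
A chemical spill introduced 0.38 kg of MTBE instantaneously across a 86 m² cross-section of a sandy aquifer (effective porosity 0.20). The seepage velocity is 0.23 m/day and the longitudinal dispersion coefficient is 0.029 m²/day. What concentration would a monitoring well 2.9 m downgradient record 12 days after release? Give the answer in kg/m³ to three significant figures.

0.0104 kg/m³

For an instantaneous plane source, C(x,t) = M/(n_e·A·√(4πDt)) · exp(−(x−vt)²/(4Dt)), with n_e·A the pore (flow) area.
Plume center vt = 0.23 × 12 = 2.76 m, so the well at 2.9 m is 0.14 m downgradient of the peak.
√(4πDt) = 2.091 m, giving peak height M/(n_e·A·√(4πDt)) = 0.38/(0.20 × 86 × 2.091) = 0.01057 kg/m³.
(x−vt)²/(4Dt) = (0.14)²/(4 × 0.029 × 12) = 0.01408; exp(−0.01408) = 0.9860.
C = 0.01057 × 0.9860 = 0.0104 kg/m³.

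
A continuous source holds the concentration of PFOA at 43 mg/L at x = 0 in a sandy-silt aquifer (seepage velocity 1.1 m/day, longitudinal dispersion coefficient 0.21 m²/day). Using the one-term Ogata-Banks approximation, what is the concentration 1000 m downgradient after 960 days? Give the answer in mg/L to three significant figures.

42.9 mg/L

For a continuous step input, C/C₀ ≈ ½·erfc((x−vt)/(2√(Dt))).
vt = 1.1 × 960 = 1056 m and 2√(Dt) = 2√(0.21 × 960) = 28.40 m.
Argument (x−vt)/(2√(Dt)) = (1000 − 1056)/28.40 = -1.972; ½·erfc(-1.972) = 0.9974.
C = 43 × 0.9974 = 42.9 mg/L.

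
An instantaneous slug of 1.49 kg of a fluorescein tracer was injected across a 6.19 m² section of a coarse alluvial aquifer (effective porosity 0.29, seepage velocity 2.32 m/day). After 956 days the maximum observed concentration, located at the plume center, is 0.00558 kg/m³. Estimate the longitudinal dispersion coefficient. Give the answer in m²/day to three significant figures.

At the plume center C_max = M/(n_e·A·√(4πDt)), so D = M²/(4πt·(n_e·A·C_max)²).
n_e·A·C_max = 0.29 × 6.19 × 0.00558 = 0.01002 kg/m.
D = 1.49²/(4π × 956 × 0.01002²) = 1.84 m²/day.

1.84 m²/day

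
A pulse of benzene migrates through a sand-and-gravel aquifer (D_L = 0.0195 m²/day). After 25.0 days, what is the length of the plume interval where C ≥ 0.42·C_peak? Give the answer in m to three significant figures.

2.60 m

The plume is Gaussian with σ = √(2Dt) = √(2 × 0.0195 × 25.0) = 0.9874 m.
C/C_peak = exp(−Δx²/(2σ²)) = 0.42 ⇒ Δx = σ·√(−2 ln 0.42) = 0.9874 × 1.317 = 1.300 m.
Width = 2Δx = 2.60 m.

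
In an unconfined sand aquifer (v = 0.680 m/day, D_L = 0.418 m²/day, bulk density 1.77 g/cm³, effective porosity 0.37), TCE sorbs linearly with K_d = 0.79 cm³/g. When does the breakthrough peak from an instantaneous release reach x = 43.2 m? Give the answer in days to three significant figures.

Retardation factor R = 1 + ρ_b·K_d/n = 1 + 1.77 × 0.79/0.37 = 4.779.
Sorption retards both mechanisms: v_R = v/R = 0.1423 m/day, D_R = D/R = 0.08747 m²/day.
Peak time from v_R²t² + 2D_R t − x² = 0: t = (√(D_R² + v_R²x²) − D_R)/v_R².
√(D_R² + v_R²x²) = √(0.08747² + 0.1423² × 43.2²) = 6.148; v_R² = 0.02025.
t = (6.148 − 0.08747)/0.02025 = 299 days.

299 days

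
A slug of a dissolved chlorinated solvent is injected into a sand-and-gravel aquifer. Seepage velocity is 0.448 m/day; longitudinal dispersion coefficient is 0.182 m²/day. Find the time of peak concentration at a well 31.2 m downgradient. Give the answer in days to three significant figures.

For the 1D instantaneous-source solution, setting ∂C/∂t = 0 at fixed x gives v²t² + 2Dt − x² = 0, so t = (√(D² + v²x²) − D)/v².
√(D² + v²x²) = √(0.182² + 0.448² × 31.2²) = 13.98; v² = 0.200704.
t = (13.98 − 0.182)/0.200704 = 68.7 days (vs. the pure-advection estimate x/v = 69.6 d).

68.7 days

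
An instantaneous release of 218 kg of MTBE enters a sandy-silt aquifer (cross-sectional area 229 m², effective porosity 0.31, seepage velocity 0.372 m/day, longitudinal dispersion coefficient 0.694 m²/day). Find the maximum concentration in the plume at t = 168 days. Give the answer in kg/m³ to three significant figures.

0.0802 kg/m³

The peak of an instantaneous 1D plume sits at x = vt; there the Gaussian factor is 1 and C_max = M/(n_e·A·√(4πDt)), where n_e·A is the pore area the mass is dissolved in.
√(4πDt) = √(4π × 0.694 × 168) = 38.28 m, so C_max = 218/(0.31 × 229 × 38.28) = 0.0802 kg/m³.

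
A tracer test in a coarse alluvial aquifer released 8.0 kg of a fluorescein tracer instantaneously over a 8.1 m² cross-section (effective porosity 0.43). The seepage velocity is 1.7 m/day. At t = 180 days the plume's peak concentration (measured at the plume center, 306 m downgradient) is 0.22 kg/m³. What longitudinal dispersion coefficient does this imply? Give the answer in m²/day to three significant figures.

0.0482 m²/day

At the plume center C_max = M/(n_e·A·√(4πDt)), so D = M²/(4πt·(n_e·A·C_max)²).
n_e·A·C_max = 0.43 × 8.1 × 0.22 = 0.7663 kg/m.
D = 8.0²/(4π × 180 × 0.7663²) = 0.0482 m²/day.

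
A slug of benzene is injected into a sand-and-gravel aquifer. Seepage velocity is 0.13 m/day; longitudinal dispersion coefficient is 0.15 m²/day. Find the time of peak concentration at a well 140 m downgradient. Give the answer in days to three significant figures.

1070 days

For the 1D instantaneous-source solution, setting ∂C/∂t = 0 at fixed x gives v²t² + 2Dt − x² = 0, so t = (√(D² + v²x²) − D)/v².
√(D² + v²x²) = √(0.15² + 0.13² × 140²) = 18.20; v² = 0.0169.
t = (18.20 − 0.15)/0.0169 = 1070 days (vs. the pure-advection estimate x/v = 1080 d).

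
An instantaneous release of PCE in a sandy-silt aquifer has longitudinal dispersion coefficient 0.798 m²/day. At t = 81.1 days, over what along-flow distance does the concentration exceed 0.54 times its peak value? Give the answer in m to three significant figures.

The plume is Gaussian with σ = √(2Dt) = √(2 × 0.798 × 81.1) = 11.38 m.
C/C_peak = exp(−Δx²/(2σ²)) = 0.54 ⇒ Δx = σ·√(−2 ln 0.54) = 11.38 × 1.110 = 12.63 m.
Width = 2Δx = 25.3 m.

25.3 m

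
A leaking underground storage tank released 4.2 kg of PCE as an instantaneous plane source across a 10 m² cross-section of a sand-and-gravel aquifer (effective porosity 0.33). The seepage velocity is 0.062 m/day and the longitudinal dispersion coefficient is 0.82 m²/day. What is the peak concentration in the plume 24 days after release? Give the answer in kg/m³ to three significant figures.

The peak of an instantaneous 1D plume sits at x = vt; there the Gaussian factor is 1 and C_max = M/(n_e·A·√(4πDt)), where n_e·A is the pore area the mass is dissolved in.
√(4πDt) = √(4π × 0.82 × 24) = 15.73 m, so C_max = 4.2/(0.33 × 10 × 15.73) = 0.0809 kg/m³.

0.0809 kg/m³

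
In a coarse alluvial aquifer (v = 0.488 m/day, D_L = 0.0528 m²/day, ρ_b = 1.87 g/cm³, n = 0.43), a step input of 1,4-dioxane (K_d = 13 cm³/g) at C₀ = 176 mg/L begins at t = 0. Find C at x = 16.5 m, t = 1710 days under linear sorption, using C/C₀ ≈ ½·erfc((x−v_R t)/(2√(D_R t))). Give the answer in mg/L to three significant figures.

22.9 mg/L

Retardation factor R = 1 + ρ_b·K_d/n = 1 + 1.87 × 13/0.43 = 57.53.
Sorption retards both mechanisms: v_R = v/R = 0.008483 m/day, D_R = D/R = 0.0009178 m²/day.
v_R·t = 0.008483 × 1710 = 14.50593 m; 2√(D_R t) = 2.506 m; argument = (16.5 − 14.50593)/2.506 = 0.7957.
C = C₀ × ½·erfc(0.7957) = 176 × 0.1302 = 22.9 mg/L.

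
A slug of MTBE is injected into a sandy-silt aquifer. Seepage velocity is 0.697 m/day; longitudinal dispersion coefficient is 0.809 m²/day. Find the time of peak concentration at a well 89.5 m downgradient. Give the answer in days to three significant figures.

For the 1D instantaneous-source solution, setting ∂C/∂t = 0 at fixed x gives v²t² + 2Dt − x² = 0, so t = (√(D² + v²x²) − D)/v².
√(D² + v²x²) = √(0.809² + 0.697² × 89.5²) = 62.39; v² = 0.485809.
t = (62.39 − 0.809)/0.485809 = 127 days (vs. the pure-advection estimate x/v = 128 d).

127 days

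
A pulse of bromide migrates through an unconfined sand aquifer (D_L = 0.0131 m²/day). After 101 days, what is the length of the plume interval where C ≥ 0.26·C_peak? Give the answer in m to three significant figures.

5.34 m

The plume is Gaussian with σ = √(2Dt) = √(2 × 0.0131 × 101) = 1.627 m.
C/C_peak = exp(−Δx²/(2σ²)) = 0.26 ⇒ Δx = σ·√(−2 ln 0.26) = 1.627 × 1.641 = 2.670 m.
Width = 2Δx = 5.34 m.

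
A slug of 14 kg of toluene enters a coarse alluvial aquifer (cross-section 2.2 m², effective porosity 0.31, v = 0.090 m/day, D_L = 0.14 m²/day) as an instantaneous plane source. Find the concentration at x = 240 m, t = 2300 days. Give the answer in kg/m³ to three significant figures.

0.139 kg/m³

For an instantaneous plane source, C(x,t) = M/(n_e·A·√(4πDt)) · exp(−(x−vt)²/(4Dt)), with n_e·A the pore (flow) area.
Plume center vt = 0.090 × 2300 = 207 m, so the well at 240 m is 33 m downgradient of the peak.
√(4πDt) = 63.61 m, giving peak height M/(n_e·A·√(4πDt)) = 14/(0.31 × 2.2 × 63.61) = 0.3227 kg/m³.
(x−vt)²/(4Dt) = (33)²/(4 × 0.14 × 2300) = 0.8455; exp(−0.8455) = 0.4293.
C = 0.3227 × 0.4293 = 0.139 kg/m³.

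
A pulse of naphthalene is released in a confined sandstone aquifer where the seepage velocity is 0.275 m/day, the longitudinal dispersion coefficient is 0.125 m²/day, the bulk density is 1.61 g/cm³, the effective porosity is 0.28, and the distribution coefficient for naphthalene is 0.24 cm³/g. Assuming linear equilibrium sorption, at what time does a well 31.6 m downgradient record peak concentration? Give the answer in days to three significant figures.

270 days

Retardation factor R = 1 + ρ_b·K_d/n = 1 + 1.61 × 0.24/0.28 = 2.380.
Sorption retards both mechanisms: v_R = v/R = 0.1155 m/day, D_R = D/R = 0.05252 m²/day.
Peak time from v_R²t² + 2D_R t − x² = 0: t = (√(D_R² + v_R²x²) − D_R)/v_R².
√(D_R² + v_R²x²) = √(0.05252² + 0.1155² × 31.6²) = 3.650; v_R² = 0.01334.
t = (3.650 − 0.05252)/0.01334 = 270 days.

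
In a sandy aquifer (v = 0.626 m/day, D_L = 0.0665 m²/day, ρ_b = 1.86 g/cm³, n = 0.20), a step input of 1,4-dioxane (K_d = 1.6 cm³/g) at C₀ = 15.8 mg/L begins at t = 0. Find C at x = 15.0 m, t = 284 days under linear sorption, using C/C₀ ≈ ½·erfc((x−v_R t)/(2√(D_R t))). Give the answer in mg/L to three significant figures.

Retardation factor R = 1 + ρ_b·K_d/n = 1 + 1.86 × 1.6/0.20 = 15.88.
Sorption retards both mechanisms: v_R = v/R = 0.03942 m/day, D_R = D/R = 0.004188 m²/day.
v_R·t = 0.03942 × 284 = 11.19528 m; 2√(D_R t) = 2.181 m; argument = (15.0 − 11.19528)/2.181 = 1.744.
C = C₀ × ½·erfc(1.744) = 15.8 × 0.006824 = 0.108 mg/L.

0.108 mg/L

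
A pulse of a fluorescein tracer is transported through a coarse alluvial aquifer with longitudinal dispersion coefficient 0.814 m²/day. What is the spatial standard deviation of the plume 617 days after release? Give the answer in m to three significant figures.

31.7 m

Dispersive spreading gives a Gaussian with σ² = 2Dt; advection only shifts the center.
σ = √(2 × 0.814 × 617) = 31.7 m.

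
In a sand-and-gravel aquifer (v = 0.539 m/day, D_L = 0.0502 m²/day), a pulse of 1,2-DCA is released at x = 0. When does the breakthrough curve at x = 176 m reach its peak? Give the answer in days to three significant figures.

For the 1D instantaneous-source solution, setting ∂C/∂t = 0 at fixed x gives v²t² + 2Dt − x² = 0, so t = (√(D² + v²x²) − D)/v².
√(D² + v²x²) = √(0.0502² + 0.539² × 176²) = 94.86; v² = 0.290521.
t = (94.86 − 0.0502)/0.290521 = 326 days (vs. the pure-advection estimate x/v = 327 d).

326 days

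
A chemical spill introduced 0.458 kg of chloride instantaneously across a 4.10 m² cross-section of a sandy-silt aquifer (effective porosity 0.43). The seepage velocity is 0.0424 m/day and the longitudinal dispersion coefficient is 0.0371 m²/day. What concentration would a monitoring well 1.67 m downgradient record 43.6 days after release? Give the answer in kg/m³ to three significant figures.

For an instantaneous plane source, C(x,t) = M/(n_e·A·√(4πDt)) · exp(−(x−vt)²/(4Dt)), with n_e·A the pore (flow) area.
Plume center vt = 0.0424 × 43.6 = 1.84864 m, so the well at 1.67 m is 0.17864 m upgradient of the peak.
√(4πDt) = 4.509 m, giving peak height M/(n_e·A·√(4πDt)) = 0.458/(0.43 × 4.10 × 4.509) = 0.05761 kg/m³.
(x−vt)²/(4Dt) = (-0.17864)²/(4 × 0.0371 × 43.6) = 0.004932; exp(−0.004932) = 0.9951.
C = 0.05761 × 0.9951 = 0.0573 kg/m³.

0.0573 kg/m³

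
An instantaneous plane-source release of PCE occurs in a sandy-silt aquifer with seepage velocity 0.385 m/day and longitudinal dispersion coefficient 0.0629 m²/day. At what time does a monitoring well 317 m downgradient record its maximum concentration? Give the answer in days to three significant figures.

For the 1D instantaneous-source solution, setting ∂C/∂t = 0 at fixed x gives v²t² + 2Dt − x² = 0, so t = (√(D² + v²x²) − D)/v².
√(D² + v²x²) = √(0.0629² + 0.385² × 317²) = 122.0; v² = 0.148225.
t = (122.0 − 0.0629)/0.148225 = 823 days (vs. the pure-advection estimate x/v = 823 d).

823 days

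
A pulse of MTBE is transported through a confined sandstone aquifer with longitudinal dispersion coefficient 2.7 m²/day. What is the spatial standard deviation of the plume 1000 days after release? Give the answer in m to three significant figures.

73.5 m

Dispersive spreading gives a Gaussian with σ² = 2Dt; advection only shifts the center.
σ = √(2 × 2.7 × 1000) = 73.5 m.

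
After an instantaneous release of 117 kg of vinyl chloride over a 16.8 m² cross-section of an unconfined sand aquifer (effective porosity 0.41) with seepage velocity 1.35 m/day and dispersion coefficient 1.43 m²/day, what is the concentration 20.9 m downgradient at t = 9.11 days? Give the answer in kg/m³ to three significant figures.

0.321 kg/m³

For an instantaneous plane source, C(x,t) = M/(n_e·A·√(4πDt)) · exp(−(x−vt)²/(4Dt)), with n_e·A the pore (flow) area.
Plume center vt = 1.35 × 9.11 = 12.2985 m, so the well at 20.9 m is 8.6015 m downgradient of the peak.
√(4πDt) = 12.79 m, giving peak height M/(n_e·A·√(4πDt)) = 117/(0.41 × 16.8 × 12.79) = 1.328 kg/m³.
(x−vt)²/(4Dt) = (8.6015)²/(4 × 1.43 × 9.11) = 1.420; exp(−1.420) = 0.2417.
C = 1.328 × 0.2417 = 0.321 kg/m³.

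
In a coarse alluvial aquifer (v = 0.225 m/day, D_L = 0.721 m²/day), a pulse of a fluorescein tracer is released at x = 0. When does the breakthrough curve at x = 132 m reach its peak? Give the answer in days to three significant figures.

For the 1D instantaneous-source solution, setting ∂C/∂t = 0 at fixed x gives v²t² + 2Dt − x² = 0, so t = (√(D² + v²x²) − D)/v².
√(D² + v²x²) = √(0.721² + 0.225² × 132²) = 29.71; v² = 0.050625.
t = (29.71 − 0.721)/0.050625 = 573 days (vs. the pure-advection estimate x/v = 587 d).

573 days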